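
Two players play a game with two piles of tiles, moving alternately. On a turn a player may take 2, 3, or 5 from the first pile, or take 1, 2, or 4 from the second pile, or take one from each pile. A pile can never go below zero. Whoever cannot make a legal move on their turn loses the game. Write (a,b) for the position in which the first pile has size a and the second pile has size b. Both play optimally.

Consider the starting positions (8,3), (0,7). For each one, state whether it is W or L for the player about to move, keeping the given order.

Positions with no move are L. A position that does have a move is losing for the player to move precisely when every available move leads to a winning position for the opponent. Fill in the labels:
No move ever increases a pile, so every position that can arise here has a ≤ 8 and b ≤ 7; it is enough to label the cells with 0 ≤ a ≤ 8 and 0 ≤ b ≤ 7.
Every move lowers a or b (never raises either), so fill the grid row by row in increasing a, and left to right within a row: each cell's successors are then already labelled.
      b=0  b=1  b=2  b=3  b=4  b=5  b=6  b=7
a=0:    L    W    W    L    W    W    L    W
a=1:    L    W    W    L    W    W    L    W
a=2:    W    W    L    W    W    L    W    W
a=3:    W    L    W    W    L    W    W    L
a=4:    W    L    W    W    L    W    W    L
a=5:    W    W    W    W    W    W    W    W
a=6:    W    W    L    W    W    L    W    W
a=7:    L    W    W    W    W    W    W    W
a=8:    L    W    W    L    W    W    L    W
Cells with no legal move (terminal, hence L): (0,0), (1,0).
The remaining L cells, each justified by listing all of its moves:
(0,3): moves to (0,2)(W), (0,1)(W); every one is W ⇒ L
(0,6): moves to (0,5)(W), (0,4)(W), (0,2)(W); every one is W ⇒ L
(1,3): moves to (1,2)(W), (1,1)(W), (0,2)(W); every one is W ⇒ L
(1,6): moves to (1,5)(W), (1,4)(W), (1,2)(W), (0,5)(W); every one is W ⇒ L
(2,2): moves to (0,2)(W), (2,1)(W), (2,0)(W), (1,1)(W); every one is W ⇒ L
(2,5): moves to (0,5)(W), (2,4)(W), (2,3)(W), (2,1)(W), (1,4)(W); every one is W ⇒ L
(3,1): moves to (1,1)(W), (0,1)(W), (3,0)(W), (2,0)(W); every one is W ⇒ L
(3,4): moves to (1,4)(W), (0,4)(W), (3,3)(W), (3,2)(W), (3,0)(W), (2,3)(W); every one is W ⇒ L
(3,7): moves to (1,7)(W), (0,7)(W), (3,6)(W), (3,5)(W), (3,3)(W), (2,6)(W); every one is W ⇒ L
(4,1): moves to (2,1)(W), (1,1)(W), (4,0)(W), (3,0)(W); every one is W ⇒ L
(4,4): moves to (2,4)(W), (1,4)(W), (4,3)(W), (4,2)(W), (4,0)(W), (3,3)(W); every one is W ⇒ L
(4,7): moves to (2,7)(W), (1,7)(W), (4,6)(W), (4,5)(W), (4,3)(W), (3,6)(W); every one is W ⇒ L
(6,2): moves to (4,2)(W), (3,2)(W), (1,2)(W), (6,1)(W), (6,0)(W), (5,1)(W); every one is W ⇒ L
(6,5): moves to (4,5)(W), (3,5)(W), (1,5)(W), (6,4)(W), (6,3)(W), (6,1)(W), (5,4)(W); every one is W ⇒ L
(7,0): moves to (5,0)(W), (4,0)(W), (2,0)(W); every one is W ⇒ L
(8,0): moves to (6,0)(W), (5,0)(W), (3,0)(W); every one is W ⇒ L
(8,3): moves to (6,3)(W), (5,3)(W), (3,3)(W), (8,2)(W), (8,1)(W), (7,2)(W); every one is W ⇒ L
(8,6): moves to (6,6)(W), (5,6)(W), (3,6)(W), (8,5)(W), (8,4)(W), (8,2)(W), (7,5)(W); every one is W ⇒ L
Every other cell has at least one move into one of the L cells above, so it is W.
(8,3): one of the L cells justified above, so L
(0,7): the move to (0,6) reaches an L cell, so W

(8,3): L, (0,7): W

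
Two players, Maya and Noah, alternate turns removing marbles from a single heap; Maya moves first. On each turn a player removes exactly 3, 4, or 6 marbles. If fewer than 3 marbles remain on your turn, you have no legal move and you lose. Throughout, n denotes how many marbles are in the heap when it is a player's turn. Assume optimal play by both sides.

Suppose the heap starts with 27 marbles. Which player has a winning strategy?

Positions with no move are L. A position that does have a move is losing for the player to move precisely when every available move leads to a winning position for the opponent. Fill in the labels:
n=0: no move → L
n=1: no move → L
n=2: no move → L
n=3: can move to 0, which is L ⇒ W
n=4: can move to 1, which is L ⇒ W
n=5: can move to 2, which is L ⇒ W
n=6: can move to 2, which is L ⇒ W
n=7: can move to 1, which is L ⇒ W
n=8: can move to 2, which is L ⇒ W
n=9: moves to 6(W), 5(W), 3(W); every one is W ⇒ L
n=10: moves to 7(W), 6(W), 4(W); every one is W ⇒ L
n=11: moves to 8(W), 7(W), 5(W); every one is W ⇒ L
n=12: can move to 9, which is L ⇒ W
n=13: can move to 10, which is L ⇒ W
n=14: can move to 11, which is L ⇒ W
n=15: can move to 11, which is L ⇒ W
n=16: can move to 10, which is L ⇒ W
n=17: can move to 11, which is L ⇒ W
n=18: moves to 15(W), 14(W), 12(W); every one is W ⇒ L
n=19: moves to 16(W), 15(W), 13(W); every one is W ⇒ L
n=20: moves to 17(W), 16(W), 14(W); every one is W ⇒ L
n=21: can move to 18, which is L ⇒ W
n=22: can move to 19, which is L ⇒ W
n=23: can move to 20, which is L ⇒ W
n=24: can move to 20, which is L ⇒ W
n=25: can move to 19, which is L ⇒ W
n=26: can move to 20, which is L ⇒ W
n=27: moves to 24(W), 23(W), 21(W); every one is W ⇒ L
The starting position 27 is L: whatever Maya does, the opponent receives a W position.

Noah wins.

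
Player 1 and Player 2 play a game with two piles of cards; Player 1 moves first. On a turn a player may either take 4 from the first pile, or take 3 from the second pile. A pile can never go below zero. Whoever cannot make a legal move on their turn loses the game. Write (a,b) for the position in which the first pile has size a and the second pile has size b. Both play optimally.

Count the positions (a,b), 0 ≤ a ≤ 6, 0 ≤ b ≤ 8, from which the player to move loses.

33

Compute win/loss labels from the base case upward. A position with no move is L. Any other position is W if it can reach an L in one move, else L.
Every move lowers a or b (never raises either), so fill the grid row by row in increasing a, and left to right within a row: each cell's successors are then already labelled.
      b=0  b=1  b=2  b=3  b=4  b=5  b=6  b=7  b=8
a=0:    L    L    L    W    W    W    L    L    L
a=1:    L    L    L    W    W    W    L    L    L
a=2:    L    L    L    W    W    W    L    L    L
a=3:    L    L    L    W    W    W    L    L    L
a=4:    W    W    W    L    L    L    W    W    W
a=5:    W    W    W    L    L    L    W    W    W
a=6:    W    W    W    L    L    L    W    W    W
Cells with no legal move (terminal, hence L): (0,0), (0,1), (0,2), (1,0), (1,1), (1,2), (2,0), (2,1), (2,2), (3,0), (3,1), (3,2).
The remaining L cells, each justified by listing all of its moves:
(0,6): the only move is to (0,3)(W), a W ⇒ L
(0,7): the only move is to (0,4)(W), a W ⇒ L
(0,8): the only move is to (0,5)(W), a W ⇒ L
(1,6): the only move is to (1,3)(W), a W ⇒ L
(1,7): the only move is to (1,4)(W), a W ⇒ L
(1,8): the only move is to (1,5)(W), a W ⇒ L
(2,6): the only move is to (2,3)(W), a W ⇒ L
(2,7): the only move is to (2,4)(W), a W ⇒ L
(2,8): the only move is to (2,5)(W), a W ⇒ L
(3,6): the only move is to (3,3)(W), a W ⇒ L
(3,7): the only move is to (3,4)(W), a W ⇒ L
(3,8): the only move is to (3,5)(W), a W ⇒ L
(4,3): moves to (0,3)(W), (4,0)(W); every one is W ⇒ L
(4,4): moves to (0,4)(W), (4,1)(W); every one is W ⇒ L
(4,5): moves to (0,5)(W), (4,2)(W); every one is W ⇒ L
(5,3): moves to (1,3)(W), (5,0)(W); every one is W ⇒ L
(5,4): moves to (1,4)(W), (5,1)(W); every one is W ⇒ L
(5,5): moves to (1,5)(W), (5,2)(W); every one is W ⇒ L
(6,3): moves to (2,3)(W), (6,0)(W); every one is W ⇒ L
(6,4): moves to (2,4)(W), (6,1)(W); every one is W ⇒ L
(6,5): moves to (2,5)(W), (6,2)(W); every one is W ⇒ L
Every other cell has at least one move into one of the L cells above, so it is W.
L cells per row: a=0: 6, a=1: 6, a=2: 6, a=3: 6, a=4: 3, a=5: 3, a=6: 3; total 33.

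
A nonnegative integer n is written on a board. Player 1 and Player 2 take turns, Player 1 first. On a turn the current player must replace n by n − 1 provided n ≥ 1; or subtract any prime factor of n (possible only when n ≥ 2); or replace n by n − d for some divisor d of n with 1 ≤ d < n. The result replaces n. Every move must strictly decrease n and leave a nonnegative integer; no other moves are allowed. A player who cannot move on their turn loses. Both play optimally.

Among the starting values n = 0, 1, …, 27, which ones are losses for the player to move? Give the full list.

0, 4, 9, 14, 20, 26

Label each position W (a win for the player to move) or L (a loss). A position with no legal move is L; any other position is W exactly when some move reaches an L, and L when every move reaches a W.
n=0: no move → L
n=1: reaches L-position 0 → W
n=2: reaches L-position 0 → W
n=3: reaches L-position 0 → W
n=4: only reaches 2(W), 3(W), all W → L
n=5: reaches L-position 0 → W
n=6: reaches L-position 4 → W
n=7: reaches L-position 0 → W
n=8: reaches L-position 4 → W
n=9: only reaches 6(W), 8(W), all W → L
n=10: reaches L-position 9 → W
n=11: reaches L-position 0 → W
n=12: reaches L-position 9 → W
n=13: reaches L-position 0 → W
n=14: only reaches 7(W), 12(W), 13(W), all W → L
n=15: reaches L-position 14 → W
n=16: reaches L-position 14 → W
n=17: reaches L-position 0 → W
n=18: reaches L-position 9 → W
n=19: reaches L-position 0 → W
n=20: only reaches 10(W), 15(W), 16(W), 18(W), 19(W), all W → L
n=21: reaches L-position 14 → W
n=22: reaches L-position 20 → W
n=23: reaches L-position 0 → W
n=24: reaches L-position 20 → W
n=25: reaches L-position 20 → W
n=26: only reaches 13(W), 24(W), 25(W), all W → L
n=27: reaches L-position 26 → W
Reading off the rows marked L gives the requested list; there are 6 such values of n.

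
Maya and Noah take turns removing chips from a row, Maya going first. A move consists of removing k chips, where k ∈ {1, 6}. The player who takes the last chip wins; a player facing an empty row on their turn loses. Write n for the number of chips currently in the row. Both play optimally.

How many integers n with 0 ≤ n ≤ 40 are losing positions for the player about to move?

18

Compute win/loss labels from the base case upward. A position with no move is L. Any other position is W if it can reach an L in one move, else L.
n=0: no move → L
n=1: reaches L-position 0 → W
n=2: only reaches 1(W), which is W → L
n=3: reaches L-position 2 → W
n=4: only reaches 3(W), which is W → L
n=5: reaches L-position 4 → W
n=6: reaches L-position 0 → W
n=7: only reaches 6(W), 1(W), all W → L
n=8: reaches L-position 7 → W
n=9: only reaches 8(W), 3(W), all W → L
n=10: reaches L-position 9 → W
n=11: only reaches 10(W), 5(W), all W → L
n=12: reaches L-position 11 → W
n=13: reaches L-position 7 → W
n=14: only reaches 13(W), 8(W), all W → L
n=15: reaches L-position 14 → W
n=16: only reaches 15(W), 10(W), all W → L
n=17: reaches L-position 16 → W
n=18: only reaches 17(W), 12(W), all W → L
n=19: reaches L-position 18 → W
n=20: reaches L-position 14 → W
n=21: only reaches 20(W), 15(W), all W → L
n=22: reaches L-position 21 → W
n=23: only reaches 22(W), 17(W), all W → L
n=24: reaches L-position 23 → W
n=25: only reaches 24(W), 19(W), all W → L
n=26: reaches L-position 25 → W
n=27: reaches L-position 21 → W
n=28: only reaches 27(W), 22(W), all W → L
n=29: reaches L-position 28 → W
n=30: only reaches 29(W), 24(W), all W → L
n=31: reaches L-position 30 → W
n=32: only reaches 31(W), 26(W), all W → L
n=33: reaches L-position 32 → W
n=34: reaches L-position 28 → W
n=35: only reaches 34(W), 29(W), all W → L
n=36: reaches L-position 35 → W
n=37: only reaches 36(W), 31(W), all W → L
n=38: reaches L-position 37 → W
n=39: only reaches 38(W), 33(W), all W → L
n=40: reaches L-position 39 → W
L entries with 0 ≤ n ≤ 40: n = 0, 2, 4, 7, 9, 11, 14, 16, 18, 21, 23, 25, 28, 30, 32, 35, 37, 39; that makes 18.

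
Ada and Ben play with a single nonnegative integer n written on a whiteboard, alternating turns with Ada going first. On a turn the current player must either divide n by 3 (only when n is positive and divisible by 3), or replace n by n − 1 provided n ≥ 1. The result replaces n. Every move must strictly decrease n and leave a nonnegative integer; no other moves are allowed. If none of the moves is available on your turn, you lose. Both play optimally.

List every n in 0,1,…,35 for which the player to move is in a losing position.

0, 2, 4, 7, 9, 11, 13, 15, 17, 19, 22, 24, 26, 28, 30, 32, 34

Compute win/loss labels from the base case upward. A position with no move is L. Any other position is W if it can reach an L in one move, else L.
n=0: no move → L
n=1: reaches L-position 0 → W
n=2: only reaches 1(W), which is W → L
n=3: reaches L-position 2 → W
n=4: only reaches 3(W), which is W → L
n=5: reaches L-position 4 → W
n=6: reaches L-position 2 → W
n=7: only reaches 6(W), which is W → L
n=8: reaches L-position 7 → W
n=9: only reaches 3(W), 8(W), all W → L
n=10: reaches L-position 9 → W
n=11: only reaches 10(W), which is W → L
n=12: reaches L-position 4 → W
n=13: only reaches 12(W), which is W → L
n=14: reaches L-position 13 → W
n=15: only reaches 5(W), 14(W), all W → L
n=16: reaches L-position 15 → W
n=17: only reaches 16(W), which is W → L
n=18: reaches L-position 17 → W
n=19: only reaches 18(W), which is W → L
n=20: reaches L-position 19 → W
n=21: reaches L-position 7 → W
n=22: only reaches 21(W), which is W → L
n=23: reaches L-position 22 → W
n=24: only reaches 8(W), 23(W), all W → L
n=25: reaches L-position 24 → W
n=26: only reaches 25(W), which is W → L
n=27: reaches L-position 9 → W
n=28: only reaches 27(W), which is W → L
n=29: reaches L-position 28 → W
n=30: only reaches 10(W), 29(W), all W → L
n=31: reaches L-position 30 → W
n=32: only reaches 31(W), which is W → L
n=33: reaches L-position 11 → W
n=34: only reaches 33(W), which is W → L
n=35: reaches L-position 34 → W
The losing starting values of n are exactly the entries labelled L in this table (17 of them).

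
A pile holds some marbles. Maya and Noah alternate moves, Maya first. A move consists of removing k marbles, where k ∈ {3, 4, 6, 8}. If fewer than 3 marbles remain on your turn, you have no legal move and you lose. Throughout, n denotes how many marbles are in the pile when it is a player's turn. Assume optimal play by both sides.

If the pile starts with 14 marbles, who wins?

Maya wins.

Label each position W (a win for the player to move) or L (a loss). A position with no legal move is L; any other position is W exactly when some move reaches an L, and L when every move reaches a W.
n=0: no move → L
n=1: no move → L
n=2: no move → L
n=3: can move to 0, which is L ⇒ W
n=4: can move to 1, which is L ⇒ W
n=5: can move to 2, which is L ⇒ W
n=6: can move to 2, which is L ⇒ W
n=7: can move to 1, which is L ⇒ W
n=8: can move to 2, which is L ⇒ W
n=9: can move to 1, which is L ⇒ W
n=10: can move to 2, which is L ⇒ W
n=11: moves to 8(W), 7(W), 5(W), 3(W); every one is W ⇒ L
n=12: moves to 9(W), 8(W), 6(W), 4(W); every one is W ⇒ L
n=13: moves to 10(W), 9(W), 7(W), 5(W); every one is W ⇒ L
n=14: can move to 11, which is L ⇒ W
The starting position 14 is W: Maya should remove 3, leaving 11, handing over an L position.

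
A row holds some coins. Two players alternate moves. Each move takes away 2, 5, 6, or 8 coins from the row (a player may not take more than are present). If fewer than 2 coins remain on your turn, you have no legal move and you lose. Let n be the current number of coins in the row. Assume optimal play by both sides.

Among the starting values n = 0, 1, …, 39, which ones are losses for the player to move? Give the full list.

Compute win/loss labels from the base case upward. A position with no move is L. Any other position is W if it can reach an L in one move, else L.
n=0: no move → L
n=1: no move → L
n=2: can move to 0, which is L ⇒ W
n=3: can move to 1, which is L ⇒ W
n=4: the only move is to 2(W), a W ⇒ L
n=5: can move to 0, which is L ⇒ W
n=6: can move to 4, which is L ⇒ W
n=7: can move to 1, which is L ⇒ W
n=8: can move to 0, which is L ⇒ W
n=9: can move to 4, which is L ⇒ W
n=10: can move to 4, which is L ⇒ W
n=11: moves to 9(W), 6(W), 5(W), 3(W); every one is W ⇒ L
n=12: can move to 4, which is L ⇒ W
n=13: can move to 11, which is L ⇒ W
n=14: moves to 12(W), 9(W), 8(W), 6(W); every one is W ⇒ L
n=15: moves to 13(W), 10(W), 9(W), 7(W); every one is W ⇒ L
n=16: can move to 14, which is L ⇒ W
n=17: can move to 15, which is L ⇒ W
n=18: moves to 16(W), 13(W), 12(W), 10(W); every one is W ⇒ L
n=19: can move to 14, which is L ⇒ W
n=20: can move to 18, which is L ⇒ W
n=21: can move to 15, which is L ⇒ W
n=22: can move to 14, which is L ⇒ W
n=23: can move to 18, which is L ⇒ W
n=24: can move to 18, which is L ⇒ W
n=25: moves to 23(W), 20(W), 19(W), 17(W); every one is W ⇒ L
n=26: can move to 18, which is L ⇒ W
n=27: can move to 25, which is L ⇒ W
n=28: moves to 26(W), 23(W), 22(W), 20(W); every one is W ⇒ L
n=29: moves to 27(W), 24(W), 23(W), 21(W); every one is W ⇒ L
n=30: can move to 28, which is L ⇒ W
n=31: can move to 29, which is L ⇒ W
n=32: moves to 30(W), 27(W), 26(W), 24(W); every one is W ⇒ L
n=33: can move to 28, which is L ⇒ W
n=34: can move to 32, which is L ⇒ W
n=35: can move to 29, which is L ⇒ W
n=36: can move to 28, which is L ⇒ W
n=37: can move to 32, which is L ⇒ W
n=38: can move to 32, which is L ⇒ W
n=39: moves to 37(W), 34(W), 33(W), 31(W); every one is W ⇒ L
The losing starting values of n are exactly the entries labelled L in this table (12 of them).

0, 1, 4, 11, 14, 15, 18, 25, 28, 29, 32, 39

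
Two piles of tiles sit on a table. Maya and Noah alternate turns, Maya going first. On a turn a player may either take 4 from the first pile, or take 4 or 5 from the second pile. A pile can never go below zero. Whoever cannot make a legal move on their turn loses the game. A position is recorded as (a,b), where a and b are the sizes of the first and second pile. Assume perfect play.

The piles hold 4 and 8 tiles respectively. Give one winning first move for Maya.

Classify positions by backward induction: terminal positions (no move available) are L. From any other position, the mover wins iff some move reaches an L.
No move ever increases a pile, so every position that can arise here has a ≤ 4 and b ≤ 8; it is enough to label the cells with 0 ≤ a ≤ 4 and 0 ≤ b ≤ 8.
Every move lowers a or b (never raises either), so fill the grid row by row in increasing a, and left to right within a row: each cell's successors are then already labelled.
      b=0  b=1  b=2  b=3  b=4  b=5  b=6  b=7  b=8
a=0:    L    L    L    L    W    W    W    W    W
a=1:    L    L    L    L    W    W    W    W    W
a=2:    L    L    L    L    W    W    W    W    W
a=3:    L    L    L    L    W    W    W    W    W
a=4:    W    W    W    W    L    L    L    L    W
Cells with no legal move (terminal, hence L): (0,0), (0,1), (0,2), (0,3), (1,0), (1,1), (1,2), (1,3), (2,0), (2,1), (2,2), (2,3), (3,0), (3,1), (3,2), (3,3).
The remaining L cells, each justified by listing all of its moves:
(4,4): →(0,4)(W), (4,0)(W) — all W, so L
(4,5): →(0,5)(W), (4,1)(W), (4,0)(W) — all W, so L
(4,6): →(0,6)(W), (4,2)(W), (4,1)(W) — all W, so L
(4,7): →(0,7)(W), (4,3)(W), (4,2)(W) — all W, so L
Every other cell has at least one move into one of the L cells above, so it is W.
From (4,8), the L positions reachable in one move are: (4,4).

Move to (4,4).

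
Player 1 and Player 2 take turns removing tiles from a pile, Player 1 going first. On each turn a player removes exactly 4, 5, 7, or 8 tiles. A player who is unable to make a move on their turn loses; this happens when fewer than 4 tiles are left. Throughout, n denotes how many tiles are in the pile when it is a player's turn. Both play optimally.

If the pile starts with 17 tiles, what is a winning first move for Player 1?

Work bottom-up. With no move the player to move loses. Otherwise the position is W if at least one move leads to an L position for the opponent, and L if every move leads to a W.
n=0: no move → L
n=1: no move → L
n=2: no move → L
n=3: no move → L
n=4: can move to 0, which is L ⇒ W
n=5: can move to 1, which is L ⇒ W
n=6: can move to 2, which is L ⇒ W
n=7: can move to 3, which is L ⇒ W
n=8: can move to 3, which is L ⇒ W
n=9: can move to 2, which is L ⇒ W
n=10: can move to 3, which is L ⇒ W
n=11: can move to 3, which is L ⇒ W
n=12: moves to 8(W), 7(W), 5(W), 4(W); every one is W ⇒ L
n=13: moves to 9(W), 8(W), 6(W), 5(W); every one is W ⇒ L
n=14: moves to 10(W), 9(W), 7(W), 6(W); every one is W ⇒ L
n=15: moves to 11(W), 10(W), 8(W), 7(W); every one is W ⇒ L
n=16: can move to 12, which is L ⇒ W
n=17: can move to 13, which is L ⇒ W
From 17, the L positions reachable in one move are: 13, 12. Any move reaching one of these is winning.

Remove 4, leaving 13.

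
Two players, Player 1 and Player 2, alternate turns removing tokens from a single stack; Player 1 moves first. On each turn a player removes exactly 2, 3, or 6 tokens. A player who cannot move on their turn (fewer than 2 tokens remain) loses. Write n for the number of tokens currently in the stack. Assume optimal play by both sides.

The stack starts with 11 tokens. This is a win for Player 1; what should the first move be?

Classify positions by backward induction: terminal positions (no move available) are L. From any other position, the mover wins iff some move reaches an L.
n=0: no move → L
n=1: no move → L
n=2: reaches L-position 0 → W
n=3: reaches L-position 1 → W
n=4: reaches L-position 1 → W
n=5: only reaches 3(W), 2(W), all W → L
n=6: reaches L-position 0 → W
n=7: reaches L-position 5 → W
n=8: reaches L-position 5 → W
n=9: only reaches 7(W), 6(W), 3(W), all W → L
n=10: only reaches 8(W), 7(W), 4(W), all W → L
n=11: reaches L-position 9 → W
From 11, the L positions reachable in one move are: 9, 5. Any move reaching one of these is winning.

Remove 2, leaving 9.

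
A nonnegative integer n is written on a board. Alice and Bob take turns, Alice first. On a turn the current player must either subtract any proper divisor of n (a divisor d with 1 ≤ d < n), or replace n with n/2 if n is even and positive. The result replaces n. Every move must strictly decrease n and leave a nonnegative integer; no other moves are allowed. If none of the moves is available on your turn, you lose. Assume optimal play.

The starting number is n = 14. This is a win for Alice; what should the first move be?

Build the W/L table. Terminal = L. A non-terminal position is W if it has a move to some L; otherwise it is L.
n=0: no move → L
n=1: no move → L
n=2: can move to 1, which is L ⇒ W
n=3: the only move is to 2(W), a W ⇒ L
n=4: can move to 3, which is L ⇒ W
n=5: the only move is to 4(W), a W ⇒ L
n=6: can move to 3, which is L ⇒ W
n=7: the only move is to 6(W), a W ⇒ L
n=8: can move to 7, which is L ⇒ W
n=9: moves to 6(W), 8(W); every one is W ⇒ L
n=10: can move to 5, which is L ⇒ W
n=11: the only move is to 10(W), a W ⇒ L
n=12: can move to 9, which is L ⇒ W
n=13: the only move is to 12(W), a W ⇒ L
n=14: can move to 7, which is L ⇒ W
From 14, the L positions reachable in one move are: 7, 13. Any move reaching one of these is winning.

Move to 7.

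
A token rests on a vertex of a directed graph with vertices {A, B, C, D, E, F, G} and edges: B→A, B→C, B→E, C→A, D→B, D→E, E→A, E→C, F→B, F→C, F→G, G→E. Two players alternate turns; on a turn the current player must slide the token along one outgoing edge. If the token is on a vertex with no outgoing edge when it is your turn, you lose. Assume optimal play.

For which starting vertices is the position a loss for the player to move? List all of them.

A, D, G

Use the standard recursion: the mover loses at a terminal position; elsewhere, the mover wins exactly when some move hands the opponent an L position.
Every edge goes from a vertex to one that appears earlier in the order A, C, E, G, B, F, D, so processing vertices in that order labels each vertex after all of its successors.
A: no outgoing edge → L
C: →A(L), so W
E: →A(L), so W
G: →E(W) only, which is W, so L
B: →A(L), so W
F: →G(L), so W
D: →B(W), E(W) — all W, so L
Reading off the rows marked L gives the requested list; there are 3 such vertices.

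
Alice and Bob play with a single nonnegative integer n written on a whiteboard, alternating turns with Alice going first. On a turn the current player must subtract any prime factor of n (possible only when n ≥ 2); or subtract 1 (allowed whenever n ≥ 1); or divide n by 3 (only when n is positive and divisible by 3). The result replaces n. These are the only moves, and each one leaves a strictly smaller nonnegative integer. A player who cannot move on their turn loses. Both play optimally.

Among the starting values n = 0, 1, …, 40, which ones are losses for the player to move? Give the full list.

Work bottom-up. With no move the player to move loses. Otherwise the position is W if at least one move leads to an L position for the opponent, and L if every move leads to a W.
n=0: no move → L
n=1: can move to 0, which is L ⇒ W
n=2: can move to 0, which is L ⇒ W
n=3: can move to 0, which is L ⇒ W
n=4: moves to 2(W), 3(W); every one is W ⇒ L
n=5: can move to 0, which is L ⇒ W
n=6: can move to 4, which is L ⇒ W
n=7: can move to 0, which is L ⇒ W
n=8: moves to 6(W), 7(W); every one is W ⇒ L
n=9: can move to 8, which is L ⇒ W
n=10: can move to 8, which is L ⇒ W
n=11: can move to 0, which is L ⇒ W
n=12: can move to 4, which is L ⇒ W
n=13: can move to 0, which is L ⇒ W
n=14: moves to 7(W), 12(W), 13(W); every one is W ⇒ L
n=15: can move to 14, which is L ⇒ W
n=16: can move to 14, which is L ⇒ W
n=17: can move to 0, which is L ⇒ W
n=18: moves to 6(W), 15(W), 16(W), 17(W); every one is W ⇒ L
n=19: can move to 0, which is L ⇒ W
n=20: can move to 18, which is L ⇒ W
n=21: can move to 14, which is L ⇒ W
n=22: moves to 11(W), 20(W), 21(W); every one is W ⇒ L
n=23: can move to 0, which is L ⇒ W
n=24: can move to 8, which is L ⇒ W
n=25: moves to 20(W), 24(W); every one is W ⇒ L
n=26: can move to 25, which is L ⇒ W
n=27: moves to 9(W), 24(W), 26(W); every one is W ⇒ L
n=28: can move to 27, which is L ⇒ W
n=29: can move to 0, which is L ⇒ W
n=30: can move to 25, which is L ⇒ W
n=31: can move to 0, which is L ⇒ W
n=32: moves to 30(W), 31(W); every one is W ⇒ L
n=33: can move to 22, which is L ⇒ W
n=34: can move to 32, which is L ⇒ W
n=35: moves to 28(W), 30(W), 34(W); every one is W ⇒ L
n=36: can move to 35, which is L ⇒ W
n=37: can move to 0, which is L ⇒ W
n=38: moves to 19(W), 36(W), 37(W); every one is W ⇒ L
n=39: can move to 38, which is L ⇒ W
n=40: can move to 35, which is L ⇒ W
Reading off the rows marked L gives the requested list; there are 11 such values of n.

0, 4, 8, 14, 18, 22, 25, 27, 32, 35, 38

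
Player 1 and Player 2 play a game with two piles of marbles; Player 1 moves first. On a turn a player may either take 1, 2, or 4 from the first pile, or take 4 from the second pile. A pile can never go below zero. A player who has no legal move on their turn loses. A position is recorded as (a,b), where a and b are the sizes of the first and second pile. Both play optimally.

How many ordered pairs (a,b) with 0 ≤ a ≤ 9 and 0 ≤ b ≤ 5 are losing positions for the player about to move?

22

Build the W/L table. Terminal = L. A non-terminal position is W if it has a move to some L; otherwise it is L.
Every move lowers a or b (never raises either), so fill the grid row by row in increasing a, and left to right within a row: each cell's successors are then already labelled.
      b=0  b=1  b=2  b=3  b=4  b=5
a=0:    L    L    L    L    W    W
a=1:    W    W    W    W    L    L
a=2:    W    W    W    W    W    W
a=3:    L    L    L    L    W    W
a=4:    W    W    W    W    L    L
a=5:    W    W    W    W    W    W
a=6:    L    L    L    L    W    W
a=7:    W    W    W    W    L    L
a=8:    W    W    W    W    W    W
a=9:    L    L    L    L    W    W
Cells with no legal move (terminal, hence L): (0,0), (0,1), (0,2), (0,3).
The remaining L cells, each justified by listing all of its moves:
(1,4): L (options (0,4)(W), (1,0)(W) are all W)
(1,5): L (options (0,5)(W), (1,1)(W) are all W)
(3,0): L (options (2,0)(W), (1,0)(W) are all W)
(3,1): L (options (2,1)(W), (1,1)(W) are all W)
(3,2): L (options (2,2)(W), (1,2)(W) are all W)
(3,3): L (options (2,3)(W), (1,3)(W) are all W)
(4,4): L (options (3,4)(W), (2,4)(W), (0,4)(W), (4,0)(W) are all W)
(4,5): L (options (3,5)(W), (2,5)(W), (0,5)(W), (4,1)(W) are all W)
(6,0): L (options (5,0)(W), (4,0)(W), (2,0)(W) are all W)
(6,1): L (options (5,1)(W), (4,1)(W), (2,1)(W) are all W)
(6,2): L (options (5,2)(W), (4,2)(W), (2,2)(W) are all W)
(6,3): L (options (5,3)(W), (4,3)(W), (2,3)(W) are all W)
(7,4): L (options (6,4)(W), (5,4)(W), (3,4)(W), (7,0)(W) are all W)
(7,5): L (options (6,5)(W), (5,5)(W), (3,5)(W), (7,1)(W) are all W)
(9,0): L (options (8,0)(W), (7,0)(W), (5,0)(W) are all W)
(9,1): L (options (8,1)(W), (7,1)(W), (5,1)(W) are all W)
(9,2): L (options (8,2)(W), (7,2)(W), (5,2)(W) are all W)
(9,3): L (options (8,3)(W), (7,3)(W), (5,3)(W) are all W)
Every other cell has at least one move into one of the L cells above, so it is W.
L cells per row: a=0: 4, a=1: 2, a=2: 0, a=3: 4, a=4: 2, a=5: 0, a=6: 4, a=7: 2, a=8: 0, a=9: 4; total 22.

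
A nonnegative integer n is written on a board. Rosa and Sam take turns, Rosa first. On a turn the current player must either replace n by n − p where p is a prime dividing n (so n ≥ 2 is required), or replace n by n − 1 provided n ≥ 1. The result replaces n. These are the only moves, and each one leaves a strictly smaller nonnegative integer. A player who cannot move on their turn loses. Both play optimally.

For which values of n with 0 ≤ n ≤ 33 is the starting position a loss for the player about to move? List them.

0, 4, 8, 12, 16, 20, 24, 28, 32

Work bottom-up. With no move the player to move loses. Otherwise the position is W if at least one move leads to an L position for the opponent, and L if every move leads to a W.
n=0: no move → L
n=1: reaches L-position 0 → W
n=2: reaches L-position 0 → W
n=3: reaches L-position 0 → W
n=4: only reaches 2(W), 3(W), all W → L
n=5: reaches L-position 0 → W
n=6: reaches L-position 4 → W
n=7: reaches L-position 0 → W
n=8: only reaches 6(W), 7(W), all W → L
n=9: reaches L-position 8 → W
n=10: reaches L-position 8 → W
n=11: reaches L-position 0 → W
n=12: only reaches 9(W), 10(W), 11(W), all W → L
n=13: reaches L-position 0 → W
n=14: reaches L-position 12 → W
n=15: reaches L-position 12 → W
n=16: only reaches 14(W), 15(W), all W → L
n=17: reaches L-position 0 → W
n=18: reaches L-position 16 → W
n=19: reaches L-position 0 → W
n=20: only reaches 15(W), 18(W), 19(W), all W → L
n=21: reaches L-position 20 → W
n=22: reaches L-position 20 → W
n=23: reaches L-position 0 → W
n=24: only reaches 21(W), 22(W), 23(W), all W → L
n=25: reaches L-position 20 → W
n=26: reaches L-position 24 → W
n=27: reaches L-position 24 → W
n=28: only reaches 21(W), 26(W), 27(W), all W → L
n=29: reaches L-position 0 → W
n=30: reaches L-position 28 → W
n=31: reaches L-position 0 → W
n=32: only reaches 30(W), 31(W), all W → L
n=33: reaches L-position 32 → W
The losing starting values of n are exactly the entries labelled L in this table (9 of them).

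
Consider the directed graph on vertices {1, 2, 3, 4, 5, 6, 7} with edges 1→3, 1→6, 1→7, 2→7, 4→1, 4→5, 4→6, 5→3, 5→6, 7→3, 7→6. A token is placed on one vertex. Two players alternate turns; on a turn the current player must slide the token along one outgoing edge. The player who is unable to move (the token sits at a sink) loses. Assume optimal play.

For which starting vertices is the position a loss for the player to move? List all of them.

2, 3, 6

Label each position W (a win for the player to move) or L (a loss). A position with no legal move is L; any other position is W exactly when some move reaches an L, and L when every move reaches a W.
Every edge goes from a vertex to one that appears earlier in the order 3, 6, 7, 1, 5, 4, 2, so processing vertices in that order labels each vertex after all of its successors.
3: no outgoing edge → L
6: no outgoing edge → L
7: W (go to 6, an L position)
1: W (go to 6, an L position)
5: W (go to 6, an L position)
4: W (go to 6, an L position)
2: L (sole option 7(W) is W)
The losing starting vertices are exactly the entries labelled L in this table (3 of them).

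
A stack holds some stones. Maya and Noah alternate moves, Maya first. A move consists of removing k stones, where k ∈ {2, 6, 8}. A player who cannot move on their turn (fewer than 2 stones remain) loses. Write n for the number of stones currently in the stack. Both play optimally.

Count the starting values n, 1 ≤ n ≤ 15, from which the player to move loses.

Use the standard recursion: the mover loses at a terminal position; elsewhere, the mover wins exactly when some move hands the opponent an L position.
n=0: no move → L
n=1: no move → L
n=2: can move to 0, which is L ⇒ W
n=3: can move to 1, which is L ⇒ W
n=4: the only move is to 2(W), a W ⇒ L
n=5: the only move is to 3(W), a W ⇒ L
n=6: can move to 4, which is L ⇒ W
n=7: can move to 5, which is L ⇒ W
n=8: can move to 0, which is L ⇒ W
n=9: can move to 1, which is L ⇒ W
n=10: can move to 4, which is L ⇒ W
n=11: can move to 5, which is L ⇒ W
n=12: can move to 4, which is L ⇒ W
n=13: can move to 5, which is L ⇒ W
n=14: moves to 12(W), 8(W), 6(W); every one is W ⇒ L
n=15: moves to 13(W), 9(W), 7(W); every one is W ⇒ L
L entries with 1 ≤ n ≤ 15 (n=0 is outside the asked range and is not counted): n = 1, 4, 5, 14, 15; that makes 5.

5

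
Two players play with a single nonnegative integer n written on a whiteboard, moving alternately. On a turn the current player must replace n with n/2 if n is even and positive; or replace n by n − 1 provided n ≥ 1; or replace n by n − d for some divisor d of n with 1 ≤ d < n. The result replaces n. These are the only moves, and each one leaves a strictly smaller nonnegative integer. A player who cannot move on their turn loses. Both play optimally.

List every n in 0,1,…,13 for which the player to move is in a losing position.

Work bottom-up. With no move the player to move loses. Otherwise the position is W if at least one move leads to an L position for the opponent, and L if every move leads to a W.
n=0: no move → L
n=1: W (go to 0, an L position)
n=2: L (sole option 1(W) is W)
n=3: W (go to 2, an L position)
n=4: W (go to 2, an L position)
n=5: L (sole option 4(W) is W)
n=6: W (go to 5, an L position)
n=7: L (sole option 6(W) is W)
n=8: W (go to 7, an L position)
n=9: L (options 6(W), 8(W) are all W)
n=10: W (go to 5, an L position)
n=11: L (sole option 10(W) is W)
n=12: W (go to 9, an L position)
n=13: L (sole option 12(W) is W)
The losing starting values of n are exactly the entries labelled L in this table (7 of them).

0, 2, 5, 7, 9, 11, 13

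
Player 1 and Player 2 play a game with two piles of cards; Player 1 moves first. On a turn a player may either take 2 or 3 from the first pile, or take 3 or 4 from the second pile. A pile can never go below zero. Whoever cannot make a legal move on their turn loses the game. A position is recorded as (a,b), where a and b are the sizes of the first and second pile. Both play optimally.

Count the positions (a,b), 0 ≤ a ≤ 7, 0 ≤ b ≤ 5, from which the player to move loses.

Label each position W (a win for the player to move) or L (a loss). A position with no legal move is L; any other position is W exactly when some move reaches an L, and L when every move reaches a W.
Every move lowers a or b (never raises either), so fill the grid row by row in increasing a, and left to right within a row: each cell's successors are then already labelled.
      b=0  b=1  b=2  b=3  b=4  b=5
a=0:    L    L    L    W    W    W
a=1:    L    L    L    W    W    W
a=2:    W    W    W    L    L    L
a=3:    W    W    W    L    L    L
a=4:    W    W    W    W    W    W
a=5:    L    L    L    W    W    W
a=6:    L    L    L    W    W    W
a=7:    W    W    W    L    L    L
Cells with no legal move (terminal, hence L): (0,0), (0,1), (0,2), (1,0), (1,1), (1,2).
The remaining L cells, each justified by listing all of its moves:
(2,3): moves to (0,3)(W), (2,0)(W); every one is W ⇒ L
(2,4): moves to (0,4)(W), (2,1)(W), (2,0)(W); every one is W ⇒ L
(2,5): moves to (0,5)(W), (2,2)(W), (2,1)(W); every one is W ⇒ L
(3,3): moves to (1,3)(W), (0,3)(W), (3,0)(W); every one is W ⇒ L
(3,4): moves to (1,4)(W), (0,4)(W), (3,1)(W), (3,0)(W); every one is W ⇒ L
(3,5): moves to (1,5)(W), (0,5)(W), (3,2)(W), (3,1)(W); every one is W ⇒ L
(5,0): moves to (3,0)(W), (2,0)(W); every one is W ⇒ L
(5,1): moves to (3,1)(W), (2,1)(W); every one is W ⇒ L
(5,2): moves to (3,2)(W), (2,2)(W); every one is W ⇒ L
(6,0): moves to (4,0)(W), (3,0)(W); every one is W ⇒ L
(6,1): moves to (4,1)(W), (3,1)(W); every one is W ⇒ L
(6,2): moves to (4,2)(W), (3,2)(W); every one is W ⇒ L
(7,3): moves to (5,3)(W), (4,3)(W), (7,0)(W); every one is W ⇒ L
(7,4): moves to (5,4)(W), (4,4)(W), (7,1)(W), (7,0)(W); every one is W ⇒ L
(7,5): moves to (5,5)(W), (4,5)(W), (7,2)(W), (7,1)(W); every one is W ⇒ L
Every other cell has at least one move into one of the L cells above, so it is W.
L cells per row: a=0: 3, a=1: 3, a=2: 3, a=3: 3, a=4: 0, a=5: 3, a=6: 3, a=7: 3; total 21.

21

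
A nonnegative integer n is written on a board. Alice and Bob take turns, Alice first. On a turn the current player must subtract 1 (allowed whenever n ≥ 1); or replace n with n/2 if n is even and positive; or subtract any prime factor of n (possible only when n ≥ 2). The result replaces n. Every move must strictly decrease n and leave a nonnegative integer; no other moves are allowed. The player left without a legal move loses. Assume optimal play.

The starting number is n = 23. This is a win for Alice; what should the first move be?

Work bottom-up. With no move the player to move loses. Otherwise the position is W if at least one move leads to an L position for the opponent, and L if every move leads to a W.
n=0: no move → L
n=1: can move to 0, which is L ⇒ W
n=2: can move to 0, which is L ⇒ W
n=3: can move to 0, which is L ⇒ W
n=4: moves to 2(W), 3(W); every one is W ⇒ L
n=5: can move to 0, which is L ⇒ W
n=6: can move to 4, which is L ⇒ W
n=7: can move to 0, which is L ⇒ W
n=8: can move to 4, which is L ⇒ W
n=9: moves to 6(W), 8(W); every one is W ⇒ L
n=10: can move to 9, which is L ⇒ W
n=11: can move to 0, which is L ⇒ W
n=12: can move to 9, which is L ⇒ W
n=13: can move to 0, which is L ⇒ W
n=14: moves to 7(W), 12(W), 13(W); every one is W ⇒ L
n=15: can move to 14, which is L ⇒ W
n=16: can move to 14, which is L ⇒ W
n=17: can move to 0, which is L ⇒ W
n=18: can move to 9, which is L ⇒ W
n=19: can move to 0, which is L ⇒ W
n=20: moves to 10(W), 15(W), 18(W), 19(W); every one is W ⇒ L
n=21: can move to 14, which is L ⇒ W
n=22: can move to 20, which is L ⇒ W
n=23: can move to 0, which is L ⇒ W
From 23, the L positions reachable in one move are: 0.

Move to 0.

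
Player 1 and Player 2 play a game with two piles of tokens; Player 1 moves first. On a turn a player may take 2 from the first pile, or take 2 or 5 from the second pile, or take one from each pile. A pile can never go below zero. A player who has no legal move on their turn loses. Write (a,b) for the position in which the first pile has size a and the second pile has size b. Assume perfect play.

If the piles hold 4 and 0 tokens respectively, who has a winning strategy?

Player 2 wins.

Label each position W (a win for the player to move) or L (a loss). A position with no legal move is L; any other position is W exactly when some move reaches an L, and L when every move reaches a W.
No move ever increases a pile, so every position that can arise here has a ≤ 4 and b ≤ 0; it is enough to label the cells with 0 ≤ a ≤ 4 and 0 ≤ b ≤ 0.
Every move lowers a or b (never raises either), so fill the grid row by row in increasing a, and left to right within a row: each cell's successors are then already labelled.
      b=0
a=0:    L
a=1:    L
a=2:    W
a=3:    W
a=4:    L
Cells with no legal move (terminal, hence L): (0,0), (1,0).
The remaining L cells, each justified by listing all of its moves:
(4,0): the only move is to (2,0)(W), a W ⇒ L
Every other cell has at least one move into one of the L cells above, so it is W.
Every move from (4,0) reaches a W position, so the mover loses.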